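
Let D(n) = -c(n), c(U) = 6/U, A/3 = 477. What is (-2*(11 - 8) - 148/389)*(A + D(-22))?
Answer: -39076608/4279 ≈ -9132.2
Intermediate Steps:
A = 1431 (A = 3*477 = 1431)
D(n) = -6/n
(-2*(11 - 8) - 148/389)*(A + D(-22)) = (-2*(11 - 8) - 148/389)*(1431 - 6/(-22)) = (-2*3 - 148*1/389)*(1431 - 6*(-1/22)) = (-6 - 148/389)*(1431 + 3/11) = -2482/389*15744/11 = -39076608/4279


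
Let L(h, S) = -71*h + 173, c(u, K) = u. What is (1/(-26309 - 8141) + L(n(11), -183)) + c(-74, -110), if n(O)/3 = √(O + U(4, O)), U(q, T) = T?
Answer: 3410549/34450 - 213*√22 ≈ -900.06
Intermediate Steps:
n(O) = 3*√2*√O (n(O) = 3*√(O + O) = 3*√(2*O) = 3*(√2*√O) = 3*√2*√O)
L(h, S) = 173 - 71*h
(1/(-26309 - 8141) + L(n(11), -183)) + c(-74, -110) = (1/(-26309 - 8141) + (173 - 213*√2*√11)) - 74 = (1/(-34450) + (173 - 213*√22)) - 74 = (-1/34450 + (173 - 213*√22)) - 74 = (5959849/34450 - 213*√22) - 74 = 3410549/34450 - 213*√22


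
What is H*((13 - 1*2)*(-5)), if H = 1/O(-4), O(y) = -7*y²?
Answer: 55/112 ≈ 0.49107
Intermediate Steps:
H = -1/112 (H = 1/(-7*(-4)²) = 1/(-7*16) = 1/(-112) = -1/112 ≈ -0.0089286)
H*((13 - 1*2)*(-5)) = -(13 - 1*2)*(-5)/112 = -(13 - 2)*(-5)/112 = -11*(-5)/112 = -1/112*(-55) = 55/112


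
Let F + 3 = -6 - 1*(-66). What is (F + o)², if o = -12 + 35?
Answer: 6400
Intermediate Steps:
o = 23
F = 57 (F = -3 + (-6 - 1*(-66)) = -3 + (-6 + 66) = -3 + 60 = 57)
(F + o)² = (57 + 23)² = 80² = 6400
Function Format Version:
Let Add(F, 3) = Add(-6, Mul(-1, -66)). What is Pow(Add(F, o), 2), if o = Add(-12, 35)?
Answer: 6400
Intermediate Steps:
o = 23
F = 57 (F = Add(-3, Add(-6, Mul(-1, -66))) = Add(-3, Add(-6, 66)) = Add(-3, 60) = 57)
Pow(Add(F, o), 2) = Pow(Add(57, 23), 2) = Pow(80, 2) = 6400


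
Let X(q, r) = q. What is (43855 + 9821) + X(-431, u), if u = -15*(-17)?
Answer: 53245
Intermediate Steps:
u = 255
(43855 + 9821) + X(-431, u) = (43855 + 9821) - 431 = 53676 - 431 = 53245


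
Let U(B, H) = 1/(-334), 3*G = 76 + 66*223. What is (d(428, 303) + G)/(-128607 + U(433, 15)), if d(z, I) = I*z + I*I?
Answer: -226877182/128864217 ≈ -1.7606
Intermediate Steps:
G = 14794/3 (G = (76 + 66*223)/3 = (76 + 14718)/3 = (⅓)*14794 = 14794/3 ≈ 4931.3)
d(z, I) = I² + I*z (d(z, I) = I*z + I² = I² + I*z)
U(B, H) = -1/334
(d(428, 303) + G)/(-128607 + U(433, 15)) = (303*(303 + 428) + 14794/3)/(-128607 - 1/334) = (303*731 + 14794/3)/(-42954739/334) = (221493 + 14794/3)*(-334/42954739) = (679273/3)*(-334/42954739) = -226877182/128864217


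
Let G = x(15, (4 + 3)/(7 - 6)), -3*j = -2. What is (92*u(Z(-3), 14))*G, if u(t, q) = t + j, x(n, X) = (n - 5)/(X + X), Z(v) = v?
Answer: -460/3 ≈ -153.33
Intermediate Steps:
j = ⅔ (j = -⅓*(-2) = ⅔ ≈ 0.66667)
x(n, X) = (-5 + n)/(2*X) (x(n, X) = (-5 + n)/((2*X)) = (-5 + n)*(1/(2*X)) = (-5 + n)/(2*X))
u(t, q) = ⅔ + t (u(t, q) = t + ⅔ = ⅔ + t)
G = 5/7 (G = (-5 + 15)/(2*(((4 + 3)/(7 - 6)))) = (½)*10/(7/1) = (½)*10/(7*1) = (½)*10/7 = (½)*(⅐)*10 = 5/7 ≈ 0.71429)
(92*u(Z(-3), 14))*G = (92*(⅔ - 3))*(5/7) = (92*(-7/3))*(5/7) = -644/3*5/7 = -460/3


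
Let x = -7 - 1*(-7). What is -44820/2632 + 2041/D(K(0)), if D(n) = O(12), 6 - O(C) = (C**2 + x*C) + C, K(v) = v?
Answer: -755932/24675 ≈ -30.636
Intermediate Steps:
x = 0 (x = -7 + 7 = 0)
O(C) = 6 - C - C**2 (O(C) = 6 - ((C**2 + 0*C) + C) = 6 - ((C**2 + 0) + C) = 6 - (C**2 + C) = 6 - (C + C**2) = 6 + (-C - C**2) = 6 - C - C**2)
D(n) = -150 (D(n) = 6 - 1*12 - 1*12**2 = 6 - 12 - 1*144 = 6 - 12 - 144 = -150)
-44820/2632 + 2041/D(K(0)) = -44820/2632 + 2041/(-150) = -44820*1/2632 + 2041*(-1/150) = -11205/658 - 2041/150 = -755932/24675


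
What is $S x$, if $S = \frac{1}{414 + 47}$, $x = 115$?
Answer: $\frac{115}{461} \approx 0.24946$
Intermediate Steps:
$S = \frac{1}{461} \approx 0.0021692$
$S x = \frac{1}{461} \cdot 115 = \frac{115}{461}$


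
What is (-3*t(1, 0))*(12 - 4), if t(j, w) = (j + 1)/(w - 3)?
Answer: 16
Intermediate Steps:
t(j, w) = (1 + j)/(-3 + w)
(-3*t(1, 0))*(12 - 4) = (-3*(1 + 1)/(-3 + 0))*(12 - 4) = -3*2/(-3)*8 = -(-1)*2*8 = -3*(-⅔)*8 = 2*8 = 16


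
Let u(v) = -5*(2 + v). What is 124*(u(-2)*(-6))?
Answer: 0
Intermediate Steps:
u(v) = -10 - 5*v
124*(u(-2)*(-6)) = 124*((-10 - 5*(-2))*(-6)) = 124*((-10 + 10)*(-6)) = 124*(0*(-6)) = 124*0 = 0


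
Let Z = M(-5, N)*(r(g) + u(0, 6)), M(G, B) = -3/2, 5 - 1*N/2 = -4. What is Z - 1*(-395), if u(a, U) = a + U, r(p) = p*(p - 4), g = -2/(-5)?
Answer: 9704/25 ≈ 388.16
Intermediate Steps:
N = 18 (N = 10 - 2*(-4) = 10 + 8 = 18)
g = ⅖ (g = -2*(-⅕) = ⅖ ≈ 0.40000)
r(p) = p*(-4 + p)
M(G, B) = -3/2 (M(G, B) = -3*½ = -3/2)
u(a, U) = U + a
Z = -171/25 (Z = -3*(2*(-4 + ⅖)/5 + (6 + 0))/2 = -3*((⅖)*(-18/5) + 6)/2 = -3*(-36/25 + 6)/2 = -3/2*114/25 = -171/25 ≈ -6.8400)
Z - 1*(-395) = -171/25 - 1*(-395) = -171/25 + 395 = 9704/25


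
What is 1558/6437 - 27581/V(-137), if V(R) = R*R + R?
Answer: -3622201/2925224 ≈ -1.2383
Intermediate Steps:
V(R) = R + R² (V(R) = R² + R = R + R²)
1558/6437 - 27581/V(-137) = 1558/6437 - 27581*(-1/(137*(1 - 137))) = 1558*(1/6437) - 27581/((-137*(-136))) = 38/157 - 27581/18632 = -3622201/2925224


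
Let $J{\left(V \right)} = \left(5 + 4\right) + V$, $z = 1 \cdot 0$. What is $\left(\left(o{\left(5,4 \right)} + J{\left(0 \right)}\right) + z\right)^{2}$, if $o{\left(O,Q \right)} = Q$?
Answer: $169$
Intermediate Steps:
$z = 0$
$J{\left(V \right)} = 9 + V$
$\left(\left(o{\left(5,4 \right)} + J{\left(0 \right)}\right) + z\right)^{2} = \left(\left(4 + \left(9 + 0\right)\right) + 0\right)^{2} = \left(\left(4 + 9\right) + 0\right)^{2} = \left(13 + 0\right)^{2} = 13^{2} = 169$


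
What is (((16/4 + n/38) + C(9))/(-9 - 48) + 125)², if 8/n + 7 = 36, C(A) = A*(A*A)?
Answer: 1378266608016/109599961 ≈ 12575.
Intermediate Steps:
C(A) = A³ (C(A) = A*A² = A³)
n = 8/29 (n = 8/(-7 + 36) = 8/29 ≈ 0.27586)
(((16/4 + n/38) + C(9))/(-9 - 48) + 125)² = (((16/4 + (8/29)/38) + 9³)/(-9 - 48) + 125)² = (((16*(¼) + (8/29)*(1/38)) + 729)/(-57) + 125)² = (((4 + 4/551) + 729)*(-1/57) + 125)² = ((2208/551 + 729)*(-1/57) + 125)² = ((403887/551)*(-1/57) + 125)² = (-134629/10469 + 125)² = (1173996/10469)² = 1378266608016/109599961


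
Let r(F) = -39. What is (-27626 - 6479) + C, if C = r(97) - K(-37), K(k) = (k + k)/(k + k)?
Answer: -34145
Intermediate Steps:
K(k) = 1 (K(k) = (2*k)/((2*k)) = (2*k)*(1/(2*k)) = 1)
C = -40 (C = -39 - 1*1 = -39 - 1 = -40)
(-27626 - 6479) + C = (-27626 - 6479) - 40 = -34105 - 40 = -34145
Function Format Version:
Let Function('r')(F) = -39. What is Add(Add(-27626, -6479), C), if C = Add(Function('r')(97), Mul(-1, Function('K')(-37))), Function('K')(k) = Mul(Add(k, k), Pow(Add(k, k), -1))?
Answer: -34145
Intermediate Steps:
Function('K')(k) = 1 (Function('K')(k) = Mul(Mul(2, k), Pow(Mul(2, k), -1)) = Mul(Mul(2, k), Mul(Rational(1, 2), Pow(k, -1))) = 1)
C = -40 (C = Add(-39, Mul(-1, 1)) = Add(-39, -1) = -40)
Add(Add(-27626, -6479), C) = Add(Add(-27626, -6479), -40) = Add(-34105, -40) = -34145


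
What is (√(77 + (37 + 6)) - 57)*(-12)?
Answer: 684 - 24*√30 ≈ 552.55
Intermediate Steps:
(√(77 + (37 + 6)) - 57)*(-12) = (√(77 + 43) - 57)*(-12) = (√120 - 57)*(-12) = (2*√30 - 57)*(-12) = (-57 + 2*√30)*(-12) = 684 - 24*√30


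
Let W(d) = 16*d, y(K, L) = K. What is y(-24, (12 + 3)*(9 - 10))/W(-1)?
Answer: 3/2 ≈ 1.5000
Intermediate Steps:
y(-24, (12 + 3)*(9 - 10))/W(-1) = -24/(16*(-1)) = -24/(-16) = -24*(-1/16) = 3/2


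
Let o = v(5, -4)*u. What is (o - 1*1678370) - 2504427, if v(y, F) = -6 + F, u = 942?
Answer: -4192217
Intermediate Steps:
o = -9420 (o = (-6 - 4)*942 = -10*942 = -9420)
(o - 1*1678370) - 2504427 = (-9420 - 1*1678370) - 2504427 = (-9420 - 1678370) - 2504427 = -1687790 - 2504427 = -4192217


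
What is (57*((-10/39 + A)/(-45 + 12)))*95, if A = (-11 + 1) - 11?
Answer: 1496345/429 ≈ 3488.0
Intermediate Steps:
A = -21 (A = -10 - 11 = -21)
(57*((-10/39 + A)/(-45 + 12)))*95 = (57*((-10/39 - 21)/(-45 + 12)))*95 = (57*((-10*1/39 - 21)/(-33)))*95 = (57*((-10/39 - 21)*(-1/33)))*95 = (57*(-829/39*(-1/33)))*95 = (57*(829/1287))*95 = (15751/429)*95 = 1496345/429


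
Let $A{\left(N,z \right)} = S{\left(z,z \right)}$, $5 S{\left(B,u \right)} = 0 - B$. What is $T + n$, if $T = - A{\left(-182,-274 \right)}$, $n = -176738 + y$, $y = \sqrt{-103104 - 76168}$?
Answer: $- \frac{883964}{5} + 2 i \sqrt{44818} \approx -1.7679 \cdot 10^{5} + 423.41 i$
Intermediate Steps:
$S{\left(B,u \right)} = - \frac{B}{5}$ ($S{\left(B,u \right)} = \frac{0 - B}{5} = \frac{\left(-1\right) B}{5} = - \frac{B}{5}$)
$A{\left(N,z \right)} = - \frac{z}{5}$
$y = 2 i \sqrt{44818}$ ($y = \sqrt{-103104 - 76168} = \sqrt{-179272} = 2 i \sqrt{44818} \approx 423.41 i$)
$n = -176738 + 2 i \sqrt{44818} \approx -1.7674 \cdot 10^{5} + 423.41 i$
$T = - \frac{274}{5}$ ($T = - \frac{\left(-1\right) \left(-274\right)}{5} = \left(-1\right) \frac{274}{5} = - \frac{274}{5} \approx -54.8$)
$T + n = - \frac{274}{5} - \left(176738 - 2 i \sqrt{44818}\right) = - \frac{883964}{5} + 2 i \sqrt{44818}$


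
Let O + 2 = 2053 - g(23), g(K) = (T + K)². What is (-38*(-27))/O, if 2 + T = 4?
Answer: 513/713 ≈ 0.71949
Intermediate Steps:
T = 2 (T = -2 + 4 = 2)
g(K) = (2 + K)²
O = 1426 (O = -2 + (2053 - (2 + 23)²) = -2 + (2053 - 1*25²) = -2 + (2053 - 1*625) = -2 + (2053 - 625) = -2 + 1428 = 1426)
(-38*(-27))/O = -38*(-27)/1426 = 1026*(1/1426) = 513/713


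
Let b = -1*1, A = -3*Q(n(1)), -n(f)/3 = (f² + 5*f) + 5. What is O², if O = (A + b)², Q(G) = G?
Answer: 92236816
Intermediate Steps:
n(f) = -15 - 15*f - 3*f² (n(f) = -3*((f² + 5*f) + 5) = -3*(5 + f² + 5*f) = -15 - 15*f - 3*f²)
A = 99 (A = -3*(-15 - 15*1 - 3*1²) = -3*(-15 - 15 - 3*1) = -3*(-15 - 15 - 3) = -3*(-33) = 99)
b = -1
O = 9604 (O = (99 - 1)² = 98² = 9604)
O² = 9604² = 92236816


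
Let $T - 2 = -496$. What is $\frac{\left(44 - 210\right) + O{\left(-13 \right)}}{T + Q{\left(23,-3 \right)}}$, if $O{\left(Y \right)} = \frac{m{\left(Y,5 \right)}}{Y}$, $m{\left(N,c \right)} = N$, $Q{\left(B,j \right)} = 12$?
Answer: $\frac{165}{482} \approx 0.34232$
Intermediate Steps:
$T = -494$ ($T = 2 - 496 = -494$)
$O{\left(Y \right)} = 1$ ($O{\left(Y \right)} = \frac{Y}{Y} = 1$)
$\frac{\left(44 - 210\right) + O{\left(-13 \right)}}{T + Q{\left(23,-3 \right)}} = \frac{\left(44 - 210\right) + 1}{-494 + 12} = \frac{\left(44 - 210\right) + 1}{-482} = \left(-166 + 1\right) \left(- \frac{1}{482}\right) = \left(-165\right) \left(- \frac{1}{482}\right) = \frac{165}{482}$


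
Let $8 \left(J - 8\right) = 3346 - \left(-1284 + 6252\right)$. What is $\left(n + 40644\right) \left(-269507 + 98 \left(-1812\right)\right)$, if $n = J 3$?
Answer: $- \frac{71640132837}{4} \approx -1.791 \cdot 10^{10}$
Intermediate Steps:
$J = - \frac{779}{4}$ ($J = 8 + \frac{3346 - \left(-1284 + 6252\right)}{8} = 8 + \frac{3346 - 4968}{8} = 8 + \frac{1}{8} \left(-1622\right) = 8 - \frac{811}{4} = - \frac{779}{4} \approx -194.75$)
$n = - \frac{2337}{4}$ ($n = \left(- \frac{779}{4}\right) 3 = - \frac{2337}{4} \approx -584.25$)
$\left(n + 40644\right) \left(-269507 + 98 \left(-1812\right)\right) = \left(- \frac{2337}{4} + 40644\right) \left(-269507 + 98 \left(-1812\right)\right) = \frac{160239 \left(-269507 - 177576\right)}{4} = \frac{160239}{4} \left(-447083\right) = - \frac{71640132837}{4}$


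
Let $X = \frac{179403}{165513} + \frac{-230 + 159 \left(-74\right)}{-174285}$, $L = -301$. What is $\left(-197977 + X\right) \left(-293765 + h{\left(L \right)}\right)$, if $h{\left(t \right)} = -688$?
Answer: $\frac{62281139637269243198}{1068386415} \approx 5.8295 \cdot 10^{10}$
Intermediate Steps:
$X = \frac{11084248601}{9615477735}$ ($X = 179403 \cdot \frac{1}{165513} + \left(-230 - 11766\right) \left(- \frac{1}{174285}\right) = \frac{59801}{55171} - - \frac{11996}{174285} = \frac{59801}{55171} + \frac{11996}{174285} = \frac{11084248601}{9615477735} \approx 1.1528$)
$\left(-197977 + X\right) \left(-293765 + h{\left(L \right)}\right) = \left(-197977 + \frac{11084248601}{9615477735}\right) \left(-293765 - 688\right) = \left(- \frac{1903632351293494}{9615477735}\right) \left(-294453\right) = \frac{62281139637269243198}{1068386415}$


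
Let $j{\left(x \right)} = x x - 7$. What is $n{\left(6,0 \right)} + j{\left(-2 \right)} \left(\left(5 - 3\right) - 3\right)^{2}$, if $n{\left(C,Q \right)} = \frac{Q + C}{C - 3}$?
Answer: $-1$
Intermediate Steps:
$n{\left(C,Q \right)} = \frac{C + Q}{-3 + C}$
$j{\left(x \right)} = -7 + x^{2}$ ($j{\left(x \right)} = x^{2} - 7 = -7 + x^{2}$)
$n{\left(6,0 \right)} + j{\left(-2 \right)} \left(\left(5 - 3\right) - 3\right)^{2} = \frac{6 + 0}{-3 + 6} + \left(-7 + \left(-2\right)^{2}\right) \left(\left(5 - 3\right) - 3\right)^{2} = \frac{1}{3} \cdot 6 + \left(-7 + 4\right) \left(\left(5 - 3\right) - 3\right)^{2} = \frac{1}{3} \cdot 6 - 3 \left(2 - 3\right)^{2} = 2 - 3 \left(-1\right)^{2} = 2 - 3 = -1$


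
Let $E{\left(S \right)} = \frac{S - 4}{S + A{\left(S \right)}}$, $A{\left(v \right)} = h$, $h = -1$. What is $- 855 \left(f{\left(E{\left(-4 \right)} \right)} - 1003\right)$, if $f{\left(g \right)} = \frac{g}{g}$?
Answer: $856710$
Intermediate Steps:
$A{\left(v \right)} = -1$
$E{\left(S \right)} = \frac{-4 + S}{-1 + S}$ ($E{\left(S \right)} = \frac{S - 4}{S - 1} = \frac{-4 + S}{-1 + S}$)
$f{\left(g \right)} = 1$
$- 855 \left(f{\left(E{\left(-4 \right)} \right)} - 1003\right) = - 855 \left(1 - 1003\right) = \left(-855\right) \left(-1002\right) = 856710$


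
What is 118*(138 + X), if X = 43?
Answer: 21358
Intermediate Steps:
118*(138 + X) = 118*(138 + 43) = 118*181 = 21358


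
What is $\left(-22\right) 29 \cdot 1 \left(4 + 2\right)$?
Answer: $-3828$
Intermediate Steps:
$\left(-22\right) 29 \cdot 1 \left(4 + 2\right) = - 638 \cdot 1 \cdot 6 = \left(-638\right) 6 = -3828$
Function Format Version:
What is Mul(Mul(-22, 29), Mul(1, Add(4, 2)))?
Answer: -3828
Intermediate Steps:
Mul(Mul(-22, 29), Mul(1, Add(4, 2))) = Mul(-638, Mul(1, 6)) = Mul(-638, 6) = -3828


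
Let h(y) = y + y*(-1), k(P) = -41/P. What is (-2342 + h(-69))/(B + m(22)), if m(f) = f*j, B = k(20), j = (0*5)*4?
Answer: 46840/41 ≈ 1142.4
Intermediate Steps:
j = 0 (j = 0*4 = 0)
B = -41/20 ≈ -2.0500
m(f) = 0 (m(f) = f*0 = 0)
h(y) = 0 (h(y) = y - y = 0)
(-2342 + h(-69))/(B + m(22)) = (-2342 + 0)/(-41/20 + 0) = -2342/(-41/20) = -2342*(-20/41) = 46840/41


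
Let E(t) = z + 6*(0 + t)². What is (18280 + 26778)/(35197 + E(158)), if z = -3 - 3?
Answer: 45058/184975 ≈ 0.24359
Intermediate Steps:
z = -6
E(t) = -6 + 6*t² (E(t) = -6 + 6*(0 + t)² = -6 + 6*t²)
(18280 + 26778)/(35197 + E(158)) = (18280 + 26778)/(35197 + (-6 + 6*158²)) = 45058/(35197 + (-6 + 6*24964)) = 45058/(35197 + (-6 + 149784)) = 45058/(35197 + 149778) = 45058/184975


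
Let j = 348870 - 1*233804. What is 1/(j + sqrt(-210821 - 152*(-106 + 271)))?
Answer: 115066/13240420257 - I*sqrt(235901)/13240420257 ≈ 8.6905e-6 - 3.6683e-8*I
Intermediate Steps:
j = 115066 (j = 348870 - 233804 = 115066)
1/(j + sqrt(-210821 - 152*(-106 + 271))) = 1/(115066 + sqrt(-210821 - 152*(-106 + 271))) = 1/(115066 + sqrt(-210821 - 152*165)) = 1/(115066 + sqrt(-210821 - 25080)) = 1/(115066 + sqrt(-235901)) = 1/(115066 + I*sqrt(235901))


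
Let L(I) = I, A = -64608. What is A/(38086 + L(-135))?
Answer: -64608/37951 ≈ -1.7024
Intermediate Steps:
A/(38086 + L(-135)) = -64608/(38086 - 135) = -64608/37951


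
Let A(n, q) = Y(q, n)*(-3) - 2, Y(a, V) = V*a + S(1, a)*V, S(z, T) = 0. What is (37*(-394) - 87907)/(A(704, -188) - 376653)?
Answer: -102485/20401 ≈ -5.0235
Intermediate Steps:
Y(a, V) = V*a (Y(a, V) = V*a + 0*V = V*a + 0 = V*a)
A(n, q) = -2 - 3*n*q (A(n, q) = (n*q)*(-3) - 2 = -3*n*q - 2 = -2 - 3*n*q)
(37*(-394) - 87907)/(A(704, -188) - 376653) = (37*(-394) - 87907)/((-2 - 3*704*(-188)) - 376653) = (-14578 - 87907)/((-2 + 397056) - 376653) = -102485/(397054 - 376653) = -102485/20401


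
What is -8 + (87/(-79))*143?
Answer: -13073/79 ≈ -165.48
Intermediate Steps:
-8 + (87/(-79))*143 = -8 + (87*(-1/79))*143 = -8 - 87/79*143 = -8 - 12441/79 = -13073/79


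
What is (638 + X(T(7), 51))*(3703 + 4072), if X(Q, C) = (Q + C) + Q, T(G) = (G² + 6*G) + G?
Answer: 6880875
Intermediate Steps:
T(G) = G² + 7*G
X(Q, C) = C + 2*Q (X(Q, C) = (C + Q) + Q = C + 2*Q)
(638 + X(T(7), 51))*(3703 + 4072) = (638 + (51 + 2*(7*(7 + 7))))*(3703 + 4072) = (638 + (51 + 2*(7*14)))*7775 = (638 + (51 + 2*98))*7775 = (638 + (51 + 196))*7775 = (638 + 247)*7775 = 885*7775 = 6880875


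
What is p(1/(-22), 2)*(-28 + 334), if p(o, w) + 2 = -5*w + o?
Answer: -40545/11 ≈ -3685.9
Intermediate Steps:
p(o, w) = -2 + o - 5*w (p(o, w) = -2 + (-5*w + o) = -2 + (o - 5*w) = -2 + o - 5*w)
p(1/(-22), 2)*(-28 + 334) = (-2 + 1/(-22) - 5*2)*(-28 + 334) = (-2 - 1/22 - 10)*306 = -265/22*306 = -40545/11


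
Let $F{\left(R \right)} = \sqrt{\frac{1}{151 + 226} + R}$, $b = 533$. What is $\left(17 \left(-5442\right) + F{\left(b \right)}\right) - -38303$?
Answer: $-54211 + \frac{\sqrt{75755134}}{377} \approx -54188.0$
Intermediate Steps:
$F{\left(R \right)} = \sqrt{\frac{1}{377} + R}$
$\left(17 \left(-5442\right) + F{\left(b \right)}\right) - -38303 = \left(17 \left(-5442\right) + \frac{\sqrt{377 + 142129 \cdot 533}}{377}\right) - -38303 = \left(-92514 + \frac{\sqrt{377 + 75754757}}{377}\right) + 38303 = \left(-92514 + \frac{\sqrt{75755134}}{377}\right) + 38303 = -54211 + \frac{\sqrt{75755134}}{377}$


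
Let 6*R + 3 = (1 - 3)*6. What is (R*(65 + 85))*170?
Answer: -63750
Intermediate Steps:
R = -5/2 (R = -½ + ((1 - 3)*6)/6 = -½ + (-2*6)/6 = -½ + (⅙)*(-12) = -½ - 2 = -5/2 ≈ -2.5000)
(R*(65 + 85))*170 = -5*(65 + 85)/2*170 = -5/2*150*170 = -375*170 = -63750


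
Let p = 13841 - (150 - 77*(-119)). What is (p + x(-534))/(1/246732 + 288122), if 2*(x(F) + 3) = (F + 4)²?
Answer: 7153994340/14217783461 ≈ 0.50317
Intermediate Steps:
p = 4528 (p = 13841 - (150 + 9163) = 13841 - 1*9313 = 13841 - 9313 = 4528)
x(F) = -3 + (4 + F)²/2 (x(F) = -3 + (F + 4)²/2 = -3 + (4 + F)²/2)
(p + x(-534))/(1/246732 + 288122) = (4528 + (-3 + (4 - 534)²/2))/(1/246732 + 288122) = (4528 + (-3 + (½)*(-530)²))/(1/246732 + 288122) = (4528 + (-3 + (½)*280900))/(71088917305/246732) = (4528 + (-3 + 140450))*(246732/71088917305) = (4528 + 140447)*(246732/71088917305) = 144975*(246732/71088917305) = 7153994340/14217783461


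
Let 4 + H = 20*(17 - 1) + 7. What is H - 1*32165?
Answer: -31842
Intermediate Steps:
H = 323 (H = -4 + (20*(17 - 1) + 7) = -4 + (20*16 + 7) = -4 + (320 + 7) = -4 + 327 = 323)
H - 1*32165 = 323 - 1*32165 = 323 - 32165 = -31842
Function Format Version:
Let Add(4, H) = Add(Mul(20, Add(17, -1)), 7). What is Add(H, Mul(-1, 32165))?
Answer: -31842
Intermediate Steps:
H = 323 (H = Add(-4, Add(Mul(20, Add(17, -1)), 7)) = Add(-4, Add(Mul(20, 16), 7)) = Add(-4, Add(320, 7)) = Add(-4, 327) = 323)
Add(H, Mul(-1, 32165)) = Add(323, Mul(-1, 32165)) = Add(323, -32165) = -31842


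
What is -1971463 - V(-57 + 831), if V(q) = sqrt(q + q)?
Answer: -1971463 - 6*sqrt(43) ≈ -1.9715e+6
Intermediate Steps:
V(q) = sqrt(2)*sqrt(q) (V(q) = sqrt(2*q) = sqrt(2)*sqrt(q))
-1971463 - V(-57 + 831) = -1971463 - sqrt(2)*sqrt(-57 + 831) = -1971463 - sqrt(2)*sqrt(774) = -1971463 - sqrt(2)*3*sqrt(86) = -1971463 - 6*sqrt(43)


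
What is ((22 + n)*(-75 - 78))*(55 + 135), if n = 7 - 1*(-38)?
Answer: -1947690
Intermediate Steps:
n = 45 (n = 7 + 38 = 45)
((22 + n)*(-75 - 78))*(55 + 135) = ((22 + 45)*(-75 - 78))*(55 + 135) = (67*(-153))*190 = -10251*190 = -1947690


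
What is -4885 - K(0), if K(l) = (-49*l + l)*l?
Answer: -4885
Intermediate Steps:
K(l) = -48*l² (K(l) = (-48*l)*l = -48*l²)
-4885 - K(0) = -4885 - (-48)*0² = -4885 - (-48)*0 = -4885 - 1*0 = -4885 + 0 = -4885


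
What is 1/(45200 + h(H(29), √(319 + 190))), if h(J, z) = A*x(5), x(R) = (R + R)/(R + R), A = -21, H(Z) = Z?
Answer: 1/45179 ≈ 2.2134e-5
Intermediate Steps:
x(R) = 1 (x(R) = (2*R)/((2*R)) = (2*R)*(1/(2*R)) = 1)
h(J, z) = -21 (h(J, z) = -21*1 = -21)
1/(45200 + h(H(29), √(319 + 190))) = 1/(45200 - 21) = 1/45179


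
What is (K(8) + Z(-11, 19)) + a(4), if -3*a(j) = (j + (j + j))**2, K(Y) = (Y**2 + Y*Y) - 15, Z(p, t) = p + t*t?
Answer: 415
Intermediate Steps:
Z(p, t) = p + t**2
K(Y) = -15 + 2*Y**2 (K(Y) = (Y**2 + Y**2) - 15 = 2*Y**2 - 15 = -15 + 2*Y**2)
a(j) = -3*j**2 (a(j) = -(j + (j + j))**2/3 = -(j + 2*j)**2/3 = -9*j**2/3 = -3*j**2)
(K(8) + Z(-11, 19)) + a(4) = ((-15 + 2*8**2) + (-11 + 19**2)) - 3*4**2 = ((-15 + 2*64) + (-11 + 361)) - 3*16 = ((-15 + 128) + 350) - 48 = (113 + 350) - 48 = 463 - 48 = 415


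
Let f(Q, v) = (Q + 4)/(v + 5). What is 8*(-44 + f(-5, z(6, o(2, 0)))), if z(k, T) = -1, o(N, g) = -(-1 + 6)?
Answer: -354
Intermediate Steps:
o(N, g) = -5 (o(N, g) = -1*5 = -5)
f(Q, v) = (4 + Q)/(5 + v)
8*(-44 + f(-5, z(6, o(2, 0)))) = 8*(-44 + (4 - 5)/(5 - 1)) = 8*(-44 - 1/4) = 8*(-44 + (¼)*(-1)) = 8*(-44 - ¼) = 8*(-177/4) = -354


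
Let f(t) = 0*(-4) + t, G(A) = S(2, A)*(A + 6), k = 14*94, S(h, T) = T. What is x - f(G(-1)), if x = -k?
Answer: -1311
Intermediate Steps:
k = 1316
G(A) = A*(6 + A) (G(A) = A*(A + 6) = A*(6 + A))
f(t) = t (f(t) = 0 + t = t)
x = -1316 (x = -1*1316 = -1316)
x - f(G(-1)) = -1316 - (-1)*(6 - 1) = -1316 - (-1)*5 = -1316 - 1*(-5) = -1316 + 5 = -1311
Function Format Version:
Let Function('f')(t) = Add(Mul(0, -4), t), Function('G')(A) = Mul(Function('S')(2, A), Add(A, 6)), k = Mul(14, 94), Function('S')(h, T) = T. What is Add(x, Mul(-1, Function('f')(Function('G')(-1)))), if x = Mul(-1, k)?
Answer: -1311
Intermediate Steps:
k = 1316
Function('G')(A) = Mul(A, Add(6, A)) (Function('G')(A) = Mul(A, Add(A, 6)) = Mul(A, Add(6, A)))
Function('f')(t) = t (Function('f')(t) = Add(0, t) = t)
x = -1316 (x = Mul(-1, 1316) = -1316)
Add(x, Mul(-1, Function('f')(Function('G')(-1)))) = Add(-1316, Mul(-1, Mul(-1, Add(6, -1)))) = Add(-1316, Mul(-1, Mul(-1, 5))) = Add(-1316, Mul(-1, -5)) = Add(-1316, 5) = -1311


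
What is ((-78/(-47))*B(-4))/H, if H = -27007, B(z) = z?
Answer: 312/1269329 ≈ 0.00024580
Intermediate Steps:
((-78/(-47))*B(-4))/H = (-78/(-47)*(-4))/(-27007) = (-78*(-1/47)*(-4))*(-1/27007) = ((78/47)*(-4))*(-1/27007) = -312/47*(-1/27007) = 312/1269329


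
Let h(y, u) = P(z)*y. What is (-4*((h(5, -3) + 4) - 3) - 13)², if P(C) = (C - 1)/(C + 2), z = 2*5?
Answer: 1024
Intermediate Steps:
z = 10
P(C) = (-1 + C)/(2 + C)
h(y, u) = 3*y/4 (h(y, u) = ((-1 + 10)/(2 + 10))*y = (9/12)*y = ((1/12)*9)*y = 3*y/4)
(-4*((h(5, -3) + 4) - 3) - 13)² = (-4*(((¾)*5 + 4) - 3) - 13)² = (-4*((15/4 + 4) - 3) - 13)² = (-4*(31/4 - 3) - 13)² = (-4*19/4 - 13)² = (-19 - 13)² = (-32)² = 1024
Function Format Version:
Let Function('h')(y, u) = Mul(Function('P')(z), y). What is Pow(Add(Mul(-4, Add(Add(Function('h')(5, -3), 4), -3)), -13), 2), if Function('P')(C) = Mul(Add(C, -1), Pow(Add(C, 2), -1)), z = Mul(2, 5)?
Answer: 1024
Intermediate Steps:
z = 10
Function('P')(C) = Mul(Pow(Add(2, C), -1), Add(-1, C)) (Function('P')(C) = Mul(Add(-1, C), Pow(Add(2, C), -1)) = Mul(Pow(Add(2, C), -1), Add(-1, C)))
Function('h')(y, u) = Mul(Rational(3, 4), y) (Function('h')(y, u) = Mul(Mul(Pow(Add(2, 10), -1), Add(-1, 10)), y) = Mul(Mul(Pow(12, -1), 9), y) = Mul(Mul(Rational(1, 12), 9), y) = Mul(Rational(3, 4), y))
Pow(Add(Mul(-4, Add(Add(Function('h')(5, -3), 4), -3)), -13), 2) = Pow(Add(Mul(-4, Add(Add(Mul(Rational(3, 4), 5), 4), -3)), -13), 2) = Pow(Add(Mul(-4, Add(Add(Rational(15, 4), 4), -3)), -13), 2) = Pow(Add(Mul(-4, Add(Rational(31, 4), -3)), -13), 2) = Pow(Add(Mul(-4, Rational(19, 4)), -13), 2) = Pow(Add(-19, -13), 2) = Pow(-32, 2) = 1024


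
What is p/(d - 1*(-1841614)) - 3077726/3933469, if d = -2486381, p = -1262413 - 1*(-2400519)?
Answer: -6461120829556/2536171006723 ≈ -2.5476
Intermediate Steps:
p = 1138106 (p = -1262413 + 2400519 = 1138106)
p/(d - 1*(-1841614)) - 3077726/3933469 = 1138106/(-2486381 - 1*(-1841614)) - 3077726/3933469 = 1138106/(-2486381 + 1841614) - 3077726*1/3933469 = 1138106/(-644767) - 3077726/3933469 = 1138106*(-1/644767) - 3077726/3933469 = -1138106/644767 - 3077726/3933469 = -6461120829556/2536171006723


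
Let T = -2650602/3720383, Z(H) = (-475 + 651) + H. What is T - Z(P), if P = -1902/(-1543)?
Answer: -1021503017896/5740550969 ≈ -177.95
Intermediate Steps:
P = 1902/1543 (P = -1902*(-1/1543) = 1902/1543 ≈ 1.2327)
Z(H) = 176 + H
T = -2650602/3720383 (T = -2650602*1/3720383 = -2650602/3720383 ≈ -0.71245)
T - Z(P) = -2650602/3720383 - (176 + 1902/1543) = -2650602/3720383 - 1*273470/1543 = -2650602/3720383 - 273470/1543 = -1021503017896/5740550969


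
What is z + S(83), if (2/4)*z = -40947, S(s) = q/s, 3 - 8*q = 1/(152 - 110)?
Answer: -2283859747/27888 ≈ -81894.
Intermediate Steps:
q = 125/336 (q = 3/8 - 1/(8*(152 - 110)) = 3/8 - 1/8/42 = 3/8 - 1/8*1/42 = 3/8 - 1/336 = 125/336 ≈ 0.37202)
S(s) = 125/(336*s)
z = -81894 (z = 2*(-40947) = -81894)
z + S(83) = -81894 + (125/336)/83 = -81894 + (125/336)*(1/83) = -81894 + 125/27888 = -2283859747/27888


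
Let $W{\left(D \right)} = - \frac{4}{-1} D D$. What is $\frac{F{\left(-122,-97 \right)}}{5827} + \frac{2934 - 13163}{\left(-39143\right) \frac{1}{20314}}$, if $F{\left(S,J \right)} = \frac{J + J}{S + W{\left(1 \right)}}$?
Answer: $\frac{71437406536329}{13457089399} \approx 5308.5$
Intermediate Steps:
$W{\left(D \right)} = 4 D^{2}$ ($W{\left(D \right)} = \left(-4\right) \left(-1\right) D D = 4 D D = 4 D^{2}$)
$F{\left(S,J \right)} = \frac{2 J}{4 + S}$ ($F{\left(S,J \right)} = \frac{J + J}{S + 4 \cdot 1^{2}} = \frac{2 J}{S + 4 \cdot 1} = \frac{2 J}{S + 4} = \frac{2 J}{4 + S}$)
$\frac{F{\left(-122,-97 \right)}}{5827} + \frac{2934 - 13163}{\left(-39143\right) \frac{1}{20314}} = \frac{2 \left(-97\right) \frac{1}{4 - 122}}{5827} + \frac{2934 - 13163}{\left(-39143\right) \frac{1}{20314}} = 2 \left(-97\right) \frac{1}{-118} \cdot \frac{1}{5827} + \frac{2934 - 13163}{\left(-39143\right) \frac{1}{20314}} = 2 \left(-97\right) \left(- \frac{1}{118}\right) \frac{1}{5827} - \frac{10229}{- \frac{39143}{20314}} = \frac{97}{59} \cdot \frac{1}{5827} - - \frac{207791906}{39143} = \frac{97}{343793} + \frac{207791906}{39143} = \frac{71437406536329}{13457089399}$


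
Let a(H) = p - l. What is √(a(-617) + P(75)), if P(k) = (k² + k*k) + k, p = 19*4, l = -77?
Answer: √11478 ≈ 107.14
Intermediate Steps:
p = 76
P(k) = k + 2*k² (P(k) = (k² + k²) + k = 2*k² + k = k + 2*k²)
a(H) = 153 (a(H) = 76 - 1*(-77) = 76 + 77 = 153)
√(a(-617) + P(75)) = √(153 + 75*(1 + 2*75)) = √(153 + 75*(1 + 150)) = √(153 + 75*151) = √(153 + 11325) = √11478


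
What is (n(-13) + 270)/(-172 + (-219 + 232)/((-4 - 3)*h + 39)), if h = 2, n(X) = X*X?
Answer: -10975/4287 ≈ -2.5601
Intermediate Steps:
n(X) = X²
(n(-13) + 270)/(-172 + (-219 + 232)/((-4 - 3)*h + 39)) = ((-13)² + 270)/(-172 + (-219 + 232)/((-4 - 3)*2 + 39)) = (169 + 270)/(-172 + 13/(-7*2 + 39)) = 439/(-172 + 13/(-14 + 39)) = 439/(-172 + 13/25) = 439/(-4287/25) = 439*(-25/4287) = -10975/4287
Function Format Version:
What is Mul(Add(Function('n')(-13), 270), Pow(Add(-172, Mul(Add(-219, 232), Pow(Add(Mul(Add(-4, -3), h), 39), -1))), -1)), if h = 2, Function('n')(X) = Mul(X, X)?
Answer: Rational(-10975, 4287) ≈ -2.5601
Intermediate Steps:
Function('n')(X) = Pow(X, 2)
Mul(Add(Function('n')(-13), 270), Pow(Add(-172, Mul(Add(-219, 232), Pow(Add(Mul(Add(-4, -3), h), 39), -1))), -1)) = Mul(Add(Pow(-13, 2), 270), Pow(Add(-172, Mul(Add(-219, 232), Pow(Add(Mul(Add(-4, -3), 2), 39), -1))), -1)) = Mul(Add(169, 270), Pow(Add(-172, Mul(13, Pow(Add(Mul(-7, 2), 39), -1))), -1)) = Mul(439, Pow(Add(-172, Mul(13, Pow(Add(-14, 39), -1))), -1)) = Mul(439, Pow(Add(-172, Mul(13, Pow(25, -1))), -1)) = Mul(439, Pow(Add(-172, Mul(13, Rational(1, 25))), -1)) = Mul(439, Pow(Add(-172, Rational(13, 25)), -1)) = Mul(439, Pow(Rational(-4287, 25), -1)) = Mul(439, Rational(-25, 4287)) = Rational(-10975, 4287)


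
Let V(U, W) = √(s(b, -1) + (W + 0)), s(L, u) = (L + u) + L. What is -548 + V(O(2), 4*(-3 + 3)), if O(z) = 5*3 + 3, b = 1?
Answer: -547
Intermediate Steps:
s(L, u) = u + 2*L
O(z) = 18 (O(z) = 15 + 3 = 18)
V(U, W) = √(1 + W) (V(U, W) = √((-1 + 2*1) + (W + 0)) = √((-1 + 2) + W) = √(1 + W))
-548 + V(O(2), 4*(-3 + 3)) = -548 + √(1 + 4*(-3 + 3)) = -548 + √(1 + 4*0) = -548 + √(1 + 0) = -548 + √1 = -548 + 1 = -547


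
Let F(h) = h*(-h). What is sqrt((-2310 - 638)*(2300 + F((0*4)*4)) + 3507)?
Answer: I*sqrt(6776893) ≈ 2603.2*I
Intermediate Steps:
F(h) = -h**2
sqrt((-2310 - 638)*(2300 + F((0*4)*4)) + 3507) = sqrt((-2310 - 638)*(2300 - ((0*4)*4)**2) + 3507) = sqrt(-2948*(2300 - (0*4)**2) + 3507) = sqrt(-2948*(2300 - 1*0**2) + 3507) = sqrt(-2948*(2300 - 1*0) + 3507) = sqrt(-2948*(2300 + 0) + 3507) = sqrt(-2948*2300 + 3507) = sqrt(-6780400 + 3507) = sqrt(-6776893) = I*sqrt(6776893)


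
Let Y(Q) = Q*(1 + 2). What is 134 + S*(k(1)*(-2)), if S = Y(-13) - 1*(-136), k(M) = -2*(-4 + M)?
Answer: -1030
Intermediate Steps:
k(M) = 8 - 2*M
Y(Q) = 3*Q (Y(Q) = Q*3 = 3*Q)
S = 97 (S = 3*(-13) - 1*(-136) = -39 + 136 = 97)
134 + S*(k(1)*(-2)) = 134 + 97*((8 - 2*1)*(-2)) = 134 + 97*((8 - 2)*(-2)) = 134 + 97*(6*(-2)) = 134 + 97*(-12) = 134 - 1164 = -1030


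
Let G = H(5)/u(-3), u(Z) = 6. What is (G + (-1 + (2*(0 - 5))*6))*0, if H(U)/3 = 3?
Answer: 0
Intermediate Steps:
H(U) = 9 (H(U) = 3*3 = 9)
G = 3/2 (G = 9/6 = 9*(1/6) = 3/2 ≈ 1.5000)
(G + (-1 + (2*(0 - 5))*6))*0 = (3/2 + (-1 + (2*(0 - 5))*6))*0 = (3/2 + (-1 + (2*(-5))*6))*0 = (3/2 + (-1 - 10*6))*0 = (3/2 + (-1 - 60))*0 = (3/2 - 61)*0 = -119/2*0 = 0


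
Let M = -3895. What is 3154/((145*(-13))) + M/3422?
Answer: -625347/222430 ≈ -2.8114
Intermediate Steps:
3154/((145*(-13))) + M/3422 = 3154/((145*(-13))) - 3895/3422 = 3154/(-1885) - 3895*1/3422 = 3154*(-1/1885) - 3895/3422 = -3154/1885 - 3895/3422 = -625347/222430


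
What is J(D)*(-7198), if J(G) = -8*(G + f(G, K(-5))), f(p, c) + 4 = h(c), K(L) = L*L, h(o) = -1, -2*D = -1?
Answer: -259128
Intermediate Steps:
D = 1/2 (D = -1/2*(-1) = 1/2 ≈ 0.50000)
K(L) = L**2
f(p, c) = -5 (f(p, c) = -4 - 1 = -5)
J(G) = 40 - 8*G (J(G) = -8*(G - 5) = -8*(-5 + G) = 40 - 8*G)
J(D)*(-7198) = (40 - 8*1/2)*(-7198) = (40 - 4)*(-7198) = 36*(-7198) = -259128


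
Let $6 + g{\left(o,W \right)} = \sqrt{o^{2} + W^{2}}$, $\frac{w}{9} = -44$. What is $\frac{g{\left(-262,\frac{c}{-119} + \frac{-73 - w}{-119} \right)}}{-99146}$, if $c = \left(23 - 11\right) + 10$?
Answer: $\frac{3}{49573} - \frac{\sqrt{972186709}}{11798374} \approx -0.0025822$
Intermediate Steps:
$w = -396$ ($w = 9 \left(-44\right) = -396$)
$c = 22$ ($c = 12 + 10 = 22$)
$g{\left(o,W \right)} = -6 + \sqrt{W^{2} + o^{2}}$ ($g{\left(o,W \right)} = -6 + \sqrt{o^{2} + W^{2}} = -6 + \sqrt{W^{2} + o^{2}}$)
$\frac{g{\left(-262,\frac{c}{-119} + \frac{-73 - w}{-119} \right)}}{-99146} = \frac{-6 + \sqrt{\left(\frac{22}{-119} + \frac{-73 - -396}{-119}\right)^{2} + \left(-262\right)^{2}}}{-99146} = \left(-6 + \sqrt{\left(22 \left(- \frac{1}{119}\right) + \left(-73 + 396\right) \left(- \frac{1}{119}\right)\right)^{2} + 68644}\right) \left(- \frac{1}{99146}\right) = \left(-6 + \sqrt{\left(- \frac{22}{119} + 323 \left(- \frac{1}{119}\right)\right)^{2} + 68644}\right) \left(- \frac{1}{99146}\right) = \left(-6 + \sqrt{\left(- \frac{22}{119} - \frac{19}{7}\right)^{2} + 68644}\right) \left(- \frac{1}{99146}\right) = \left(-6 + \sqrt{\left(- \frac{345}{119}\right)^{2} + 68644}\right) \left(- \frac{1}{99146}\right) = \left(-6 + \sqrt{\frac{119025}{14161} + 68644}\right) \left(- \frac{1}{99146}\right) = \left(-6 + \sqrt{\frac{972186709}{14161}}\right) \left(- \frac{1}{99146}\right) = \left(-6 + \frac{\sqrt{972186709}}{119}\right) \left(- \frac{1}{99146}\right) = \frac{3}{49573} - \frac{\sqrt{972186709}}{11798374}$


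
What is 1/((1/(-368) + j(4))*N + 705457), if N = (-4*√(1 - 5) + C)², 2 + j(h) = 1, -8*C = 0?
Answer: 23/16226987 ≈ 1.4174e-6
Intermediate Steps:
C = 0 (C = -⅛*0 = 0)
j(h) = -1 (j(h) = -2 + 1 = -1)
N = -64 (N = (-4*√(1 - 5) + 0)² = (-8*I + 0)² = (-8*I)² = -64)
1/((1/(-368) + j(4))*N + 705457) = 1/((1/(-368) - 1)*(-64) + 705457) = 1/((-1/368 - 1)*(-64) + 705457) = 1/(-369/368*(-64) + 705457) = 1/(1476/23 + 705457) = 1/(16226987/23) = 23/16226987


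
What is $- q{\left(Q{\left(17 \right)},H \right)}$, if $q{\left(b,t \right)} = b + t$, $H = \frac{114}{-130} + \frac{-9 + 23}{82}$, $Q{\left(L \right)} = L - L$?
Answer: $\frac{1882}{2665} \approx 0.70619$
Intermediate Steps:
$Q{\left(L \right)} = 0$
$H = - \frac{1882}{2665}$ ($H = 114 \left(- \frac{1}{130}\right) + 14 \cdot \frac{1}{82} = - \frac{57}{65} + \frac{7}{41} = - \frac{1882}{2665} \approx -0.70619$)
$- q{\left(Q{\left(17 \right)},H \right)} = - (0 - \frac{1882}{2665}) = \left(-1\right) \left(- \frac{1882}{2665}\right) = \frac{1882}{2665}$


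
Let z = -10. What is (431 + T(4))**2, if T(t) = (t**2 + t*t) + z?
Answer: 205209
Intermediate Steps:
T(t) = -10 + 2*t**2 (T(t) = (t**2 + t*t) - 10 = (t**2 + t**2) - 10 = 2*t**2 - 10 = -10 + 2*t**2)
(431 + T(4))**2 = (431 + (-10 + 2*4**2))**2 = (431 + (-10 + 2*16))**2 = (431 + (-10 + 32))**2 = (431 + 22)**2 = 453**2 = 205209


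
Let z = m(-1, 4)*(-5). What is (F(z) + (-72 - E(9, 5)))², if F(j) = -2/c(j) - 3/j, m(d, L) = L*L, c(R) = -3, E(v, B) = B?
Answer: 335292721/57600 ≈ 5821.1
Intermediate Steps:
m(d, L) = L²
z = -80 (z = 4²*(-5) = 16*(-5) = -80)
F(j) = ⅔ - 3/j (F(j) = -2/(-3) - 3/j = -2*(-⅓) - 3/j = ⅔ - 3/j)
(F(z) + (-72 - E(9, 5)))² = ((⅔ - 3/(-80)) + (-72 - 1*5))² = ((⅔ - 3*(-1/80)) + (-72 - 5))² = ((⅔ + 3/80) - 77)² = (169/240 - 77)² = (-18311/240)² = 335292721/57600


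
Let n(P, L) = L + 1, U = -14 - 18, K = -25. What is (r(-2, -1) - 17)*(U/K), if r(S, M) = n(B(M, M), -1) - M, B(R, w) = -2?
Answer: -512/25 ≈ -20.480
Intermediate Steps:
U = -32
n(P, L) = 1 + L
r(S, M) = -M (r(S, M) = (1 - 1) - M = 0 - M = -M)
(r(-2, -1) - 17)*(U/K) = (-1*(-1) - 17)*(-32/(-25)) = (1 - 17)*(-32*(-1/25)) = -16*32/25 = -512/25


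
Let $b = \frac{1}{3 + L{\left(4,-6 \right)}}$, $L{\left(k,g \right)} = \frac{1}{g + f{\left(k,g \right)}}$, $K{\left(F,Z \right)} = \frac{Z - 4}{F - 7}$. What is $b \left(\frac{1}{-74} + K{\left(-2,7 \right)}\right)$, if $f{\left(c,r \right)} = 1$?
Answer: $- \frac{55}{444} \approx -0.12387$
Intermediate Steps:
$K{\left(F,Z \right)} = \frac{-4 + Z}{-7 + F}$
$L{\left(k,g \right)} = \frac{1}{1 + g}$ ($L{\left(k,g \right)} = \frac{1}{g + 1} = \frac{1}{1 + g}$)
$b = \frac{5}{14}$ ($b = \frac{1}{3 + \frac{1}{1 - 6}} = \frac{1}{3 + \frac{1}{-5}} = \frac{1}{3 - \frac{1}{5}} = \frac{1}{\frac{14}{5}} = \frac{5}{14} \approx 0.35714$)
$b \left(\frac{1}{-74} + K{\left(-2,7 \right)}\right) = \frac{5 \left(\frac{1}{-74} + \frac{-4 + 7}{-7 - 2}\right)}{14} = \frac{5 \left(- \frac{1}{74} + \frac{1}{-9} \cdot 3\right)}{14} = \frac{5 \left(- \frac{1}{74} - \frac{1}{3}\right)}{14} = \frac{5}{14} \left(- \frac{77}{222}\right) = - \frac{55}{444}$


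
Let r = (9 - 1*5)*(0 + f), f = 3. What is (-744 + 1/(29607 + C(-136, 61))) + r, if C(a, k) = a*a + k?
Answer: -35256047/48164 ≈ -732.00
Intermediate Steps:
C(a, k) = k + a² (C(a, k) = a² + k = k + a²)
r = 12 (r = (9 - 1*5)*(0 + 3) = (9 - 5)*3 = 4*3 = 12)
(-744 + 1/(29607 + C(-136, 61))) + r = (-744 + 1/(29607 + (61 + (-136)²))) + 12 = (-744 + 1/(29607 + (61 + 18496))) + 12 = (-744 + 1/(29607 + 18557)) + 12 = (-744 + 1/48164) + 12 = -35834015/48164 + 12 = -35256047/48164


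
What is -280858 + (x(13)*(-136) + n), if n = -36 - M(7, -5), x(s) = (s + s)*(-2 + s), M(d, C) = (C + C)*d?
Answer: -319720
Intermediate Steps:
M(d, C) = 2*C*d (M(d, C) = (2*C)*d = 2*C*d)
x(s) = 2*s*(-2 + s) (x(s) = (2*s)*(-2 + s) = 2*s*(-2 + s))
n = 34 (n = -36 - 2*(-5)*7 = -36 - 1*(-70) = -36 + 70 = 34)
-280858 + (x(13)*(-136) + n) = -280858 + ((2*13*(-2 + 13))*(-136) + 34) = -280858 + ((2*13*11)*(-136) + 34) = -280858 + (286*(-136) + 34) = -280858 + (-38896 + 34) = -280858 - 38862 = -319720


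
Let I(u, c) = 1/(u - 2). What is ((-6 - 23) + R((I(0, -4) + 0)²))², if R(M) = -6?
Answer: 1225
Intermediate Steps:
I(u, c) = 1/(-2 + u)
((-6 - 23) + R((I(0, -4) + 0)²))² = ((-6 - 23) - 6)² = (-29 - 6)² = (-35)² = 1225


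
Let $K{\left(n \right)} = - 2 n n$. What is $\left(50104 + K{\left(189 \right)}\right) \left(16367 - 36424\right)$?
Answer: $427976266$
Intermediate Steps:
$K{\left(n \right)} = - 2 n^{2}$
$\left(50104 + K{\left(189 \right)}\right) \left(16367 - 36424\right) = \left(50104 - 2 \cdot 189^{2}\right) \left(16367 - 36424\right) = \left(50104 - 71442\right) \left(-20057\right) = \left(-21338\right) \left(-20057\right) = 427976266$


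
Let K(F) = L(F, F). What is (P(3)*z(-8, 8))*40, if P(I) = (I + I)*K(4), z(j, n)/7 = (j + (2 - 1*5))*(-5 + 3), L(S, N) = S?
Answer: 147840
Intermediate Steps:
K(F) = F
z(j, n) = 42 - 14*j (z(j, n) = 7*((j + (2 - 1*5))*(-5 + 3)) = 7*((j + (2 - 5))*(-2)) = 7*((j - 3)*(-2)) = 7*((-3 + j)*(-2)) = 7*(6 - 2*j) = 42 - 14*j)
P(I) = 8*I (P(I) = (I + I)*4 = (2*I)*4 = 8*I)
(P(3)*z(-8, 8))*40 = ((8*3)*(42 - 14*(-8)))*40 = (24*(42 + 112))*40 = (24*154)*40 = 3696*40 = 147840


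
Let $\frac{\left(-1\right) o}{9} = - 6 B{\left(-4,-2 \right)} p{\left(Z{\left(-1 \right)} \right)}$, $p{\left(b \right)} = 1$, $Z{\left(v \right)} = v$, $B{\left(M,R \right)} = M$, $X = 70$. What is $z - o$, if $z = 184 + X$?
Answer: $470$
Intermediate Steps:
$o = -216$ ($o = - 9 \left(-6\right) \left(-4\right) 1 = - 9 \cdot 24 \cdot 1 = \left(-9\right) 24 = -216$)
$z = 254$ ($z = 184 + 70 = 254$)
$z - o = 254 - -216 = 254 + 216 = 470$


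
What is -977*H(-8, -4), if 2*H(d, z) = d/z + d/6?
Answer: -977/3 ≈ -325.67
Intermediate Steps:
H(d, z) = d/12 + d/(2*z) (H(d, z) = (d/z + d/6)/2 = (d/6 + d/z)/2 = d/12 + d/(2*z))
-977*H(-8, -4) = -977*(-8)*(6 - 4)/(12*(-4)) = -977*(-8)*(-1)*2/(12*4) = -977*⅓ = -977/3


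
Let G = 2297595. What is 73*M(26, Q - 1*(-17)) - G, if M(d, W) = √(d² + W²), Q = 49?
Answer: -2297595 + 146*√1258 ≈ -2.2924e+6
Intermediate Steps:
M(d, W) = √(W² + d²)
73*M(26, Q - 1*(-17)) - G = 73*√((49 - 1*(-17))² + 26²) - 1*2297595 = 73*√((49 + 17)² + 676) - 2297595 = 73*√(66² + 676) - 2297595 = 73*√(4356 + 676) - 2297595 = 73*√5032 - 2297595 = 73*(2*√1258) - 2297595 = 146*√1258 - 2297595 = -2297595 + 146*√1258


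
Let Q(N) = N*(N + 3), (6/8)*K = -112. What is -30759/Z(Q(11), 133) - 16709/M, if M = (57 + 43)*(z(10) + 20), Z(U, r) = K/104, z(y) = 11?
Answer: 29982479/1400 ≈ 21416.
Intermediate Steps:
K = -448/3 (K = (4/3)*(-112) = -448/3 ≈ -149.33)
Q(N) = N*(3 + N)
Z(U, r) = -56/39 (Z(U, r) = -448/3/104 = -448/3*1/104 = -56/39)
M = 3100 (M = (57 + 43)*(11 + 20) = 100*31 = 3100)
-30759/Z(Q(11), 133) - 16709/M = -30759/(-56/39) - 16709/3100 = -30759*(-39/56) - 16709*1/3100 = 1199601/56 - 539/100 = 29982479/1400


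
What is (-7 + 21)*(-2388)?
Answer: -33432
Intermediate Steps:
(-7 + 21)*(-2388) = 14*(-2388) = -33432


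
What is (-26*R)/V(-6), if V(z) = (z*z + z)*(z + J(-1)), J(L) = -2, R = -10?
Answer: -13/12 ≈ -1.0833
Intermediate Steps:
V(z) = (-2 + z)*(z + z²) (V(z) = (z*z + z)*(z - 2) = (z² + z)*(-2 + z) = (z + z²)*(-2 + z) = (-2 + z)*(z + z²))
(-26*R)/V(-6) = (-26*(-10))/((-6*(-2 + (-6)² - 1*(-6)))) = 260/((-6*(-2 + 36 + 6))) = 260/((-6*40)) = 260/(-240) = 260*(-1/240) = -13/12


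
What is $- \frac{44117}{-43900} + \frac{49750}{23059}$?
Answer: $\frac{3201318903}{1012290100} \approx 3.1625$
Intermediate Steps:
$- \frac{44117}{-43900} + \frac{49750}{23059} = \left(-44117\right) \left(- \frac{1}{43900}\right) + 49750 \cdot \frac{1}{23059} = \frac{44117}{43900} + \frac{49750}{23059} = \frac{3201318903}{1012290100}$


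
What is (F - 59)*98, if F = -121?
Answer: -17640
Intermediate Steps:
(F - 59)*98 = (-121 - 59)*98 = -180*98 = -17640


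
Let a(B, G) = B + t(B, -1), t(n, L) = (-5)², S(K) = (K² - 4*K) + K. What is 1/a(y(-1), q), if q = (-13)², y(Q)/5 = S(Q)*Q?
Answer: ⅕ ≈ 0.20000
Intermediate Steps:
S(K) = K² - 3*K
t(n, L) = 25
y(Q) = 5*Q²*(-3 + Q) (y(Q) = 5*((Q*(-3 + Q))*Q) = 5*(Q²*(-3 + Q)) = 5*Q²*(-3 + Q))
q = 169
a(B, G) = 25 + B (a(B, G) = B + 25 = 25 + B)
1/a(y(-1), q) = 1/(25 + 5*(-1)²*(-3 - 1)) = 1/(25 + 5*1*(-4)) = 1/(25 - 20) = 1/5 = ⅕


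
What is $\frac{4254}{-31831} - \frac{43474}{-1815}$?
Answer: $\frac{1376099884}{57773265} \approx 23.819$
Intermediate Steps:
$\frac{4254}{-31831} - \frac{43474}{-1815} = 4254 \left(- \frac{1}{31831}\right) - - \frac{43474}{1815} = - \frac{4254}{31831} + \frac{43474}{1815} = \frac{1376099884}{57773265}$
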